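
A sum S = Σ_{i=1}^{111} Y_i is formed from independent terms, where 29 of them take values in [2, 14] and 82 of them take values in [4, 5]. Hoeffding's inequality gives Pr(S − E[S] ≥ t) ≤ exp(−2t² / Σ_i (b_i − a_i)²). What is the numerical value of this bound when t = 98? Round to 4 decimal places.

0.0110

Σ(b_i − a_i)² = 29·12² + 82·1² = 4258.
Exponent = 2·98² / 4258 = 4.51104.
Bound = exp(−4.51104) = 0.01099.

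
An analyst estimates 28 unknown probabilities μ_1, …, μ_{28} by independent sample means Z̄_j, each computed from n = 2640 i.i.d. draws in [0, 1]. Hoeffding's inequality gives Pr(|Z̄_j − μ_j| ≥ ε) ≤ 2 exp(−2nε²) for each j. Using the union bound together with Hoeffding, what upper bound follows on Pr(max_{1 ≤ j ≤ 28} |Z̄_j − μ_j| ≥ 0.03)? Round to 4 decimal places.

Per-experiment Hoeffding bound: 2·exp(−2·2640·0.03²) = 2·exp(−4.75200) = 0.017269.
Union bound over 28 events: 28·0.017269 = 0.48353.

0.4835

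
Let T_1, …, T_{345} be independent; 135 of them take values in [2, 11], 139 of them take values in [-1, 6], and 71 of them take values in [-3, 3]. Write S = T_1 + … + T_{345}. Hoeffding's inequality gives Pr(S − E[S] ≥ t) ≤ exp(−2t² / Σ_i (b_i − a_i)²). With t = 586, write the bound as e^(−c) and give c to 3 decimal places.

Σ(b_i − a_i)² = 135·9² + 139·7² + 71·6² = 20302.
c = 2t² / 20302 = 2·586² / 20302 = 33.8288.

33.829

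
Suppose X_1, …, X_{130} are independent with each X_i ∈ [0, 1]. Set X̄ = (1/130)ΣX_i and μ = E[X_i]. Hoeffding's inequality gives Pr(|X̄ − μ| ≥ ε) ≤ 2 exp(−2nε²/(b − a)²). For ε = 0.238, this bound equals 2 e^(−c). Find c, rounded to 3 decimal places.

c = 2nε²/(b − a)² = 2·130·0.238² / 1² = 14.7274.

14.727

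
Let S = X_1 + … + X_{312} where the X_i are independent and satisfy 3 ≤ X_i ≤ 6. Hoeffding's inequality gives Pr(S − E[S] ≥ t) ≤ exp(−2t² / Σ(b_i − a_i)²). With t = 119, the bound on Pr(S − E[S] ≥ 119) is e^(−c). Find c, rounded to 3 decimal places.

10.086

Σ(b_i − a_i)² = 312·(3)² = 2808.
c = 2t²/2808 = 2·119²/2808 = 10.0862.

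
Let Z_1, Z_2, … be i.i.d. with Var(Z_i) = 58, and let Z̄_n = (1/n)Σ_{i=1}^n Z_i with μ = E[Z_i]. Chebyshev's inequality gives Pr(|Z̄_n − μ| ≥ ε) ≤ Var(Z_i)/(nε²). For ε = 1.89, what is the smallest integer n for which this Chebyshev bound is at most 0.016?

1015

Require 58/(n·1.89²) ≤ 0.016, i.e. n ≥ 58/(0.016·1.89²) = 1014.809.
The smallest integer n is 1015.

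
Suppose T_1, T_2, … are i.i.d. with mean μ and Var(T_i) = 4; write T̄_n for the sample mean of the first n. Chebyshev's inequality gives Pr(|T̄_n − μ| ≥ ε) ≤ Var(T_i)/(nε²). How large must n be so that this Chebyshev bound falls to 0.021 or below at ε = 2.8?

25

Require 4/(n·2.8²) ≤ 0.021, i.e. n ≥ 4/(0.021·2.8²) = 24.295.
The smallest integer n is 25.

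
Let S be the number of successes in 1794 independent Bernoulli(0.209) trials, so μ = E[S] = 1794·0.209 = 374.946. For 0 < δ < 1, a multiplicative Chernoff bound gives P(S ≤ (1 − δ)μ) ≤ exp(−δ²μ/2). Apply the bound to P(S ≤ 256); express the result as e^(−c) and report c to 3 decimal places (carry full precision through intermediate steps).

18.867

Write 256 = (1 − δ)μ, so δ = 1 − 256/374.946 = 0.317235…
Then the exponent is δ²μ/2 = (μ − 256)²/(2μ) = 18.866918.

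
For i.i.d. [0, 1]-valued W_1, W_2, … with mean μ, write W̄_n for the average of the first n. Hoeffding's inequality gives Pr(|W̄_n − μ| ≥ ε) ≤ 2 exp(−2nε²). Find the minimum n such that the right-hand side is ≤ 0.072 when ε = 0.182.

51

Require 2·exp(−2nε²) ≤ 0.072, i.e. 2nε² ≥ ln(2/0.072) = 3.324236.
So n ≥ 3.324236 / (2·0.182²) = 50.179.
The smallest integer n is 51.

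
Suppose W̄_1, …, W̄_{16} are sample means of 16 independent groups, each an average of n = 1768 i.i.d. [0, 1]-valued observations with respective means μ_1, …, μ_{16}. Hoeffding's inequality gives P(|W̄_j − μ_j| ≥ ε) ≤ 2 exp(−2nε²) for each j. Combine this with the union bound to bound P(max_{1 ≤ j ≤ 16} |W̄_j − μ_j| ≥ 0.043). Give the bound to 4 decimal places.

Per-experiment Hoeffding bound: 2·exp(−2·1768·0.043²) = 2·exp(−6.53806) = 0.0028946.
Union bound over 16 events: 16·0.0028946 = 0.04631.

0.0463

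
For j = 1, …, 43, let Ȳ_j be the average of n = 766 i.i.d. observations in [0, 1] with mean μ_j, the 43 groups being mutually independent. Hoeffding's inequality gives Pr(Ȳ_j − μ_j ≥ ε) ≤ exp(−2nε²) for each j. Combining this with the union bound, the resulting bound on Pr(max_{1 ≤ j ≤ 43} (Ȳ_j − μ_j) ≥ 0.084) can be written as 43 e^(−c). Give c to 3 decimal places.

Union bound over the 43 events: Pr(max_{1 ≤ j ≤ 43} (Ȳ_j − μ_j) ≥ 0.084) ≤ 43·exp(−2nε²) = 43 exp(−2·766·0.084²).
So c = 2·766·0.084² = 10.8098.

10.810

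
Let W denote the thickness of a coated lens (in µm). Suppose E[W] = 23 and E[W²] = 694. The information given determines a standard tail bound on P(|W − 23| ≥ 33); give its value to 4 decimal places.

The first two moments determine the variance, so Chebyshev's inequality is the sharpest standard bound available.
Var(W) = E[W²] − (E[W])² = 694 − 529 = 165.
Chebyshev's inequality: P(|W − μ| ≥ t) ≤ Var(W)/t² = 165/1089 = 0.1515.

0.1515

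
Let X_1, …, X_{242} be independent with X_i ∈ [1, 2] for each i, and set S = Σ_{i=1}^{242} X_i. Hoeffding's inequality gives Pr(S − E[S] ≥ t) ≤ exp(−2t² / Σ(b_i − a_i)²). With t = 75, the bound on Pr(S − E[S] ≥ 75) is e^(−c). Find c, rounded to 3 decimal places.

46.488

Σ(b_i − a_i)² = 242·(1)² = 242.
c = 2t²/242 = 2·75²/242 = 46.4876.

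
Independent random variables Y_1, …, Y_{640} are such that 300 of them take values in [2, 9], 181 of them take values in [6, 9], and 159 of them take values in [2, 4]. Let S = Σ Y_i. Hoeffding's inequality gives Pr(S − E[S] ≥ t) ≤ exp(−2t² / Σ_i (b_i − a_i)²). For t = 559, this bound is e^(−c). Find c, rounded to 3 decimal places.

36.838

Σ(b_i − a_i)² = 300·7² + 181·3² + 159·2² = 16965.
c = 2t² / 16965 = 2·559² / 16965 = 36.8383.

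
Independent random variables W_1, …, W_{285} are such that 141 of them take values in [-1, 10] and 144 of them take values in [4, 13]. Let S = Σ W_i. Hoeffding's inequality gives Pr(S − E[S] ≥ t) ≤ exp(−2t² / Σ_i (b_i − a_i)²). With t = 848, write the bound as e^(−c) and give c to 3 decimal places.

Σ(b_i − a_i)² = 141·11² + 144·9² = 28725.
c = 2t² / 28725 = 2·848² / 28725 = 50.0682.

50.068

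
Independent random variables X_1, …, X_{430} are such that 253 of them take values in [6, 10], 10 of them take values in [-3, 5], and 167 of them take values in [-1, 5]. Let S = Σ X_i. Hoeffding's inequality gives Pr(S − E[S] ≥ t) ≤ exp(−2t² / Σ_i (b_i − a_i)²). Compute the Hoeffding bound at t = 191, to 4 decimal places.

0.0011

Σ(b_i − a_i)² = 253·4² + 10·8² + 167·6² = 10700.
Exponent = 2·191² / 10700 = 6.81888.
Bound = exp(−6.81888) = 0.00109.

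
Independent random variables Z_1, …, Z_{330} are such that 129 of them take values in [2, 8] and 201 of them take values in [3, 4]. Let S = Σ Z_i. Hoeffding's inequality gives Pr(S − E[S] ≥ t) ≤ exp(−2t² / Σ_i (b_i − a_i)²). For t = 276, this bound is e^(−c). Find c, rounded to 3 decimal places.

31.445

Σ(b_i − a_i)² = 129·6² + 201·1² = 4845.
c = 2t² / 4845 = 2·276² / 4845 = 31.4452.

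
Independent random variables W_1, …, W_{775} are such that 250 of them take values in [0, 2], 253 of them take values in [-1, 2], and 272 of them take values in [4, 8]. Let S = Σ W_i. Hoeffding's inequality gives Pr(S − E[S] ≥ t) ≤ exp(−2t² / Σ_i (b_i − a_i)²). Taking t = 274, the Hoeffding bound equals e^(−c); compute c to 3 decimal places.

19.682

Σ(b_i − a_i)² = 250·2² + 253·3² + 272·4² = 7629.
c = 2t² / 7629 = 2·274² / 7629 = 19.6817.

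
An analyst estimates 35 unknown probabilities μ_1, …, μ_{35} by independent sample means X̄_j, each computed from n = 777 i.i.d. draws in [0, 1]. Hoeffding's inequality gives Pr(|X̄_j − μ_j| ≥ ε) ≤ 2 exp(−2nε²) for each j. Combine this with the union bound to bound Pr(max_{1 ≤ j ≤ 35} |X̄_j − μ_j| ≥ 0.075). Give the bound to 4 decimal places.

Per-experiment Hoeffding bound: 2·exp(−2·777·0.075²) = 2·exp(−8.74125) = 0.00031971.
Union bound over 35 events: 35·0.00031971 = 0.01119.

0.0112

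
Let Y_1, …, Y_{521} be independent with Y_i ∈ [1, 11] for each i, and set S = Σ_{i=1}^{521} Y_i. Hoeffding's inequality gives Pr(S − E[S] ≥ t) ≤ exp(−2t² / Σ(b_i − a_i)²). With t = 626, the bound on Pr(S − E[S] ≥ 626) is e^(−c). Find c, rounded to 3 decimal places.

15.043

Σ(b_i − a_i)² = 521·(10)² = 52100.
c = 2t²/52100 = 2·626²/52100 = 15.0432.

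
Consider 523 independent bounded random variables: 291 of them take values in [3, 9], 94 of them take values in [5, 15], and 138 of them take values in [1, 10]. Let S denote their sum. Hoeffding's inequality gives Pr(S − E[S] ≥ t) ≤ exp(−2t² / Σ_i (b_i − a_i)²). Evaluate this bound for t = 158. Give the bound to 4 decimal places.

0.2003

Σ(b_i − a_i)² = 291·6² + 94·10² + 138·9² = 31054.
Exponent = 2·158² / 31054 = 1.60778.
Bound = exp(−1.60778) = 0.20033.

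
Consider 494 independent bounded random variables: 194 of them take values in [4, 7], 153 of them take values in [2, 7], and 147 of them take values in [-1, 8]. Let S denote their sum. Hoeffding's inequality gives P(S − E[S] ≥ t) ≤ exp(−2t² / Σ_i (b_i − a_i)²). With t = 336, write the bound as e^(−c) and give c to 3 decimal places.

Σ(b_i − a_i)² = 194·3² + 153·5² + 147·9² = 17478.
c = 2t² / 17478 = 2·336² / 17478 = 12.9186.

12.919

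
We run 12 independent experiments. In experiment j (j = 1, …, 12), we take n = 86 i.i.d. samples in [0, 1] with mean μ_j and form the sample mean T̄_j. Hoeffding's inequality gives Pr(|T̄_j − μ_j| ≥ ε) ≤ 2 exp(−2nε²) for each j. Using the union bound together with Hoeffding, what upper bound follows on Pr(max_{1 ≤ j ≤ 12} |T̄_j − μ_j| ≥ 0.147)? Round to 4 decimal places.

0.5835

Per-experiment Hoeffding bound: 2·exp(−2·86·0.147²) = 2·exp(−3.71675) = 0.048626.
Union bound over 12 events: 12·0.048626 = 0.58351.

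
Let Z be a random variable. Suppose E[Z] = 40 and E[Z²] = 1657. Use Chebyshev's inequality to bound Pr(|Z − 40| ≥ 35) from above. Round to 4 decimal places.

Var(Z) = E[Z²] − (E[Z])² = 1657 − 1600 = 57.
Chebyshev's inequality: Pr(|Z − μ| ≥ t) ≤ Var(Z)/t² = 57/1225 = 0.0465.

0.0465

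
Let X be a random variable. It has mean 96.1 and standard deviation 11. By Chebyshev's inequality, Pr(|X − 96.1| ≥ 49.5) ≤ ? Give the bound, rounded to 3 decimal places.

Chebyshev: Pr(|X − μ| ≥ t) ≤ Var(X)/t².
Var(X) = σ² = 11² = 121.
Bound = 121 / 2450.25 = 0.0494.

0.049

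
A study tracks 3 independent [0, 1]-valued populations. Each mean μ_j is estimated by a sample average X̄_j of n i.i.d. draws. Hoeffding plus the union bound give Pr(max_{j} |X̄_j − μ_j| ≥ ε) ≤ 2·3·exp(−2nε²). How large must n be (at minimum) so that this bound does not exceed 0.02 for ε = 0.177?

Need 2·3·exp(−2nε²) ≤ 0.02, i.e. exp(−2nε²) ≤ 0.02/6.
So 2nε² ≥ ln(6/0.02) = 5.703782.
Hence n ≥ 5.703782/(2·0.177²) = 91.030.
The smallest integer n is 92.

92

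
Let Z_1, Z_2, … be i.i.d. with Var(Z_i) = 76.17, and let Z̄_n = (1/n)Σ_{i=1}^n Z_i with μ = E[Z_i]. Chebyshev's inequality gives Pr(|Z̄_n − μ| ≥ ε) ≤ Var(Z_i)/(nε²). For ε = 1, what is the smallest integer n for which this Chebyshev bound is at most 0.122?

625

Require 76.17/(n·1²) ≤ 0.122, i.e. n ≥ 76.17/(0.122·1²) = 624.344.
The smallest integer n is 625.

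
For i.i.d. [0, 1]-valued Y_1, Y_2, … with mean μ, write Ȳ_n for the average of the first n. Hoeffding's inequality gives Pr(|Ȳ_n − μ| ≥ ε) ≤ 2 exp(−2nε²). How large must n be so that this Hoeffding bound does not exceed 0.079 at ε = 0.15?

Require 2·exp(−2nε²) ≤ 0.079, i.e. 2nε² ≥ ln(2/0.079) = 3.231455.
So n ≥ 3.231455 / (2·0.15²) = 71.810.
The smallest integer n is 72.

72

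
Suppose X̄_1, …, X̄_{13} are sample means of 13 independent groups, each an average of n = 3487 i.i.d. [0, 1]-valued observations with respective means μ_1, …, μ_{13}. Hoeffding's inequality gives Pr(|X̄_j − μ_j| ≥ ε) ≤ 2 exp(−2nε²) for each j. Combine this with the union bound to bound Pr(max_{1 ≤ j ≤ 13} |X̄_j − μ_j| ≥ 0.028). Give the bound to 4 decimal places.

Per-experiment Hoeffding bound: 2·exp(−2·3487·0.028²) = 2·exp(−5.46762) = 0.0084426.
Union bound over 13 events: 13·0.0084426 = 0.10975.

0.1098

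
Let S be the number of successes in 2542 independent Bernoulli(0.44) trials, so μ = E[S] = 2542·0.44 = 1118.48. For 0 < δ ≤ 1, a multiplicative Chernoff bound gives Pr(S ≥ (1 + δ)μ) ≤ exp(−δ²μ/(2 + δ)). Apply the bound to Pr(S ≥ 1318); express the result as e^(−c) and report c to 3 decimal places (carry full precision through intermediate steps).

Write 1318 = (1 + δ)μ, so δ = 1318/1118.48 − 1 = 0.178385…
Then the exponent is δ²μ/(2 + δ) = (1318 − μ)² / (μ·(2 + δ)) = 16.338419.

16.338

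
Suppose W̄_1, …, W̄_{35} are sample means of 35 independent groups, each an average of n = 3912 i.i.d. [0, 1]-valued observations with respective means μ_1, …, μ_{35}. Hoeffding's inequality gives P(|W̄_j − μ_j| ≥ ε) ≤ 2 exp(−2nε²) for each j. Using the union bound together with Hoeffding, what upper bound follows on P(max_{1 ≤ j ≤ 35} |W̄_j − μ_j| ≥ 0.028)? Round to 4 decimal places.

0.1518

Per-experiment Hoeffding bound: 2·exp(−2·3912·0.028²) = 2·exp(−6.13402) = 0.0043357.
Union bound over 35 events: 35·0.0043357 = 0.15175.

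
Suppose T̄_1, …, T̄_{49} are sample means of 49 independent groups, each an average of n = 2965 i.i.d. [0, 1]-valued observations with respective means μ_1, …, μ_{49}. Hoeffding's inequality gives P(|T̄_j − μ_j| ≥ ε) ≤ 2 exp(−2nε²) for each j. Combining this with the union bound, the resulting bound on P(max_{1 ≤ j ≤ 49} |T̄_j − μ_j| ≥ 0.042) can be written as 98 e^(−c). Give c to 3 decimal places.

10.461

Union bound over the 49 events: P(max_{1 ≤ j ≤ 49} |T̄_j − μ_j| ≥ 0.042) ≤ 49·2·exp(−2nε²) = 98 exp(−2·2965·0.042²).
So c = 2·2965·0.042² = 10.4605.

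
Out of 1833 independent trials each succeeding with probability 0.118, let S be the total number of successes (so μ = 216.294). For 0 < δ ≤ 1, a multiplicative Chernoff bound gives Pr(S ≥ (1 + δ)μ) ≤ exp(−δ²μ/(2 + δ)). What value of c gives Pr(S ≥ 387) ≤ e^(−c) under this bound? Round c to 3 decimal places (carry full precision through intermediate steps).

Write 387 = (1 + δ)μ, so δ = 387/216.294 − 1 = 0.7892313…
Then the exponent is δ²μ/(2 + δ) = (387 − μ)² / (μ·(2 + δ)) = 48.302384.

48.302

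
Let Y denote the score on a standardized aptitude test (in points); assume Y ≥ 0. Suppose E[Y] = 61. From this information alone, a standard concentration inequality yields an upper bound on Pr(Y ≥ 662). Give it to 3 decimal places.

0.092

Only the mean of a non-negative variable is known, so Markov's inequality is the applicable tail bound.
Markov's inequality: for a non-negative random variable, Pr(Y ≥ a) ≤ E[Y]/a.
Here E[Y] = 61 and a = 662, so the bound is 61/662 = 0.0921.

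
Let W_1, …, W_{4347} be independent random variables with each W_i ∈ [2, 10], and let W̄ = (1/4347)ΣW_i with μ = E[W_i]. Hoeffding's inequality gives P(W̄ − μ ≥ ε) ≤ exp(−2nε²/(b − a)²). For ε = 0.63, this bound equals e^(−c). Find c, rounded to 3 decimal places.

53.916

c = 2nε²/(b − a)² = 2·4347·0.63² / 8² = 53.9164.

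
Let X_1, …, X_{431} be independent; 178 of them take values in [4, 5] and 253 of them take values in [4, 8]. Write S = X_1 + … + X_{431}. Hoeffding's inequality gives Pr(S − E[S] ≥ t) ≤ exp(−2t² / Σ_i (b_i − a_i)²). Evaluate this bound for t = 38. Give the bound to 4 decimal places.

0.5049

Σ(b_i − a_i)² = 178·1² + 253·4² = 4226.
Exponent = 2·38² / 4226 = 0.68339.
Bound = exp(−0.68339) = 0.50490.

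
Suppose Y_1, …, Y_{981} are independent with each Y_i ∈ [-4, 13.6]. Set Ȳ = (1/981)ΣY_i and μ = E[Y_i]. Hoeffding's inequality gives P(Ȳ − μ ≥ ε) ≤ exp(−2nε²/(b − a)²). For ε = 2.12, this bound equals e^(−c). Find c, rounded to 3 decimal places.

28.467

c = 2nε²/(b − a)² = 2·981·2.12² / 17.6² = 28.4672.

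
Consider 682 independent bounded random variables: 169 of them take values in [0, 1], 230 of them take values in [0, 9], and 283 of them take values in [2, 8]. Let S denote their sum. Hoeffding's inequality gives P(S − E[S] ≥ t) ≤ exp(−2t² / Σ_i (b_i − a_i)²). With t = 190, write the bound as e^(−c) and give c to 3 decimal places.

Σ(b_i − a_i)² = 169·1² + 230·9² + 283·6² = 28987.
c = 2t² / 28987 = 2·190² / 28987 = 2.4908.

2.491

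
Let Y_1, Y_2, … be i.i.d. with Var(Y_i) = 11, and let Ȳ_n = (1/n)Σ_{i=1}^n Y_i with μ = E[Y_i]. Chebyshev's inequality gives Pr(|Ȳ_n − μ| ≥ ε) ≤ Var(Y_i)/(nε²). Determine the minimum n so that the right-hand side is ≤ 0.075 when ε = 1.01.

Require 11/(n·1.01²) ≤ 0.075, i.e. n ≥ 11/(0.075·1.01²) = 143.777.
The smallest integer n is 144.

144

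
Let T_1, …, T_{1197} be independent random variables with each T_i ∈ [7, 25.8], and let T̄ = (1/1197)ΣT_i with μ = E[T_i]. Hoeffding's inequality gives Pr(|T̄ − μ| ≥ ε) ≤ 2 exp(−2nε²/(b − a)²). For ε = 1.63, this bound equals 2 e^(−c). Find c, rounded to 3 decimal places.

c = 2nε²/(b − a)² = 2·1197·1.63² / 18.8² = 17.9963.

17.996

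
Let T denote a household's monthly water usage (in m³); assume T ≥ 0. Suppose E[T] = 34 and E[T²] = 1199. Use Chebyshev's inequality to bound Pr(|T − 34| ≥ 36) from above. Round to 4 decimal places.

Var(T) = E[T²] − (E[T])² = 1199 − 1156 = 43.
Chebyshev's inequality: Pr(|T − μ| ≥ t) ≤ Var(T)/t² = 43/1296 = 0.0332.

0.0332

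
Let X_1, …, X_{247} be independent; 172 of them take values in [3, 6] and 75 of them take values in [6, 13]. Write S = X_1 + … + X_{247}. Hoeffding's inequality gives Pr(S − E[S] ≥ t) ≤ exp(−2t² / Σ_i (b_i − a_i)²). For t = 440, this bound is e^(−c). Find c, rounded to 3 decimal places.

Σ(b_i − a_i)² = 172·3² + 75·7² = 5223.
c = 2t² / 5223 = 2·440² / 5223 = 74.1336.

74.134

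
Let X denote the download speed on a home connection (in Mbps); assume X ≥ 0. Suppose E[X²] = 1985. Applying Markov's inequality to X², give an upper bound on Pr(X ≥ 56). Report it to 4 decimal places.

Since X ≥ 0, the event {X ≥ 56} is the same as {X² ≥ 3136}.
Markov's inequality applied to X² gives Pr(X² ≥ 3136) ≤ E[X²]/3136 = 1985/3136 = 0.6330.

0.6330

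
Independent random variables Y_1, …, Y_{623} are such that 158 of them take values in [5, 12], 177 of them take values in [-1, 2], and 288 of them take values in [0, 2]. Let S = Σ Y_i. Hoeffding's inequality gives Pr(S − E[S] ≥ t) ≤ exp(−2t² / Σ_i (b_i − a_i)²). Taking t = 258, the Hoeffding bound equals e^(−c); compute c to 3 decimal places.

12.695

Σ(b_i − a_i)² = 158·7² + 177·3² + 288·2² = 10487.
c = 2t² / 10487 = 2·258² / 10487 = 12.6946.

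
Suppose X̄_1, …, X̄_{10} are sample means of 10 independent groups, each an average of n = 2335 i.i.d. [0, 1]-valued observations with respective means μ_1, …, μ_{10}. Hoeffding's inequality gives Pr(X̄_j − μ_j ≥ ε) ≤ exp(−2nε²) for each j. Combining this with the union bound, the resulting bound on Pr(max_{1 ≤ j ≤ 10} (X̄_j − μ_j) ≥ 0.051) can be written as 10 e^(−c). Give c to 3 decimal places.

12.147

Union bound over the 10 events: Pr(max_{1 ≤ j ≤ 10} (X̄_j − μ_j) ≥ 0.051) ≤ 10·exp(−2nε²) = 10 exp(−2·2335·0.051²).
So c = 2·2335·0.051² = 12.1467.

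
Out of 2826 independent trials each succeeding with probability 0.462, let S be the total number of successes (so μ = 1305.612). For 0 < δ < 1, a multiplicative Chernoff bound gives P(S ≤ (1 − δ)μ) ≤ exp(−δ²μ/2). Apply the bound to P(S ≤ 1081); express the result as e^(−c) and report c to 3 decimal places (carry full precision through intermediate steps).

Write 1081 = (1 − δ)μ, so δ = 1 − 1081/1305.612 = 0.1720358…
Then the exponent is δ²μ/2 = (μ − 1081)²/(2μ) = 19.320652.

19.321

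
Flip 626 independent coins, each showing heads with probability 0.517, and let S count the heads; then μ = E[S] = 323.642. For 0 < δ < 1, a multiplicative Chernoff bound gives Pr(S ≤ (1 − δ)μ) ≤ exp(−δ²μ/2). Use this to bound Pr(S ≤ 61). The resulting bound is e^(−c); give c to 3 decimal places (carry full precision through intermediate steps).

Write 61 = (1 − δ)μ, so δ = 1 − 61/323.642 = 0.8115201…
Then the exponent is δ²μ/2 = (μ − 61)²/(2μ) = 106.569636.

106.570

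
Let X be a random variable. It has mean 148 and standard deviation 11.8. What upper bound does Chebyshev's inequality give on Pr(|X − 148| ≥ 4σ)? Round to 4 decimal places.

Chebyshev: Pr(|X − μ| ≥ t) ≤ Var(X)/t².
Var(X) = σ² = 11.8² = 139.24.
t = 4·11.8 = 47.2.
Bound = 139.24 / 2227.84 = 0.0625.

0.0625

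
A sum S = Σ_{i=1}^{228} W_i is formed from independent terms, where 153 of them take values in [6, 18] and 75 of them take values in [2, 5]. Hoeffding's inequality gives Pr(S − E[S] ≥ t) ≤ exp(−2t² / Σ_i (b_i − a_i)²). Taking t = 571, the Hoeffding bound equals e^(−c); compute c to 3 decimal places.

Σ(b_i − a_i)² = 153·12² + 75·3² = 22707.
c = 2t² / 22707 = 2·571² / 22707 = 28.7172.

28.717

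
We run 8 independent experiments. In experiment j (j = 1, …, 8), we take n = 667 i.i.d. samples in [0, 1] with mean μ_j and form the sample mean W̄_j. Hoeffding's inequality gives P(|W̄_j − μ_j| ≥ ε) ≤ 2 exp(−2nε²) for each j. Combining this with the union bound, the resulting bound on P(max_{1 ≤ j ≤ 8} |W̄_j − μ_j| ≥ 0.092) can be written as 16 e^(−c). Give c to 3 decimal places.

11.291

Union bound over the 8 events: P(max_{1 ≤ j ≤ 8} |W̄_j − μ_j| ≥ 0.092) ≤ 8·2·exp(−2nε²) = 16 exp(−2·667·0.092²).
So c = 2·667·0.092² = 11.2910.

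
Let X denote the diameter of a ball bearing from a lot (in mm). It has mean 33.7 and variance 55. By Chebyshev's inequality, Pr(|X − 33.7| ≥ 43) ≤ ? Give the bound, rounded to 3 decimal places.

Chebyshev: Pr(|X − μ| ≥ t) ≤ Var(X)/t².
Bound = 55 / 1849 = 0.0297.

0.030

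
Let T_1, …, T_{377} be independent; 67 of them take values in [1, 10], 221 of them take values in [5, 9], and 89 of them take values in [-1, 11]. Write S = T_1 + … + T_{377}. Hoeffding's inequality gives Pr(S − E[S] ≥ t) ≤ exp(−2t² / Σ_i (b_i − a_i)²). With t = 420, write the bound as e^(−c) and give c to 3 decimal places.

Σ(b_i − a_i)² = 67·9² + 221·4² + 89·12² = 21779.
c = 2t² / 21779 = 2·420² / 21779 = 16.1991.

16.199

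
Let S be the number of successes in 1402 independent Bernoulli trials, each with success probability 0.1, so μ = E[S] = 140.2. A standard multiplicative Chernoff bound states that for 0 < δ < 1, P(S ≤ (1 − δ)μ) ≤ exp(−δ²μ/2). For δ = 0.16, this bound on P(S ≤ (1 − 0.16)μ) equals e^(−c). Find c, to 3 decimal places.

1.795

c = δ²μ/2 = 0.16²·140.2/2 = 1.7946.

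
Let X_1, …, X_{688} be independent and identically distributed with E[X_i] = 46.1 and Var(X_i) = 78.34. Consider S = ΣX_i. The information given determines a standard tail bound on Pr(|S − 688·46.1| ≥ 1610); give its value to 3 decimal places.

0.021

With mean and variance of each term known, Chebyshev's inequality bounds the deviation of the sum (or sample mean).
Var(S) = n·Var(X_i) = 688·78.34 = 53897.92.
Chebyshev: Pr(|S − 688·46.1| ≥ 1610) ≤ Var(S)/1610² = 53897.92/2592100 = 0.0208.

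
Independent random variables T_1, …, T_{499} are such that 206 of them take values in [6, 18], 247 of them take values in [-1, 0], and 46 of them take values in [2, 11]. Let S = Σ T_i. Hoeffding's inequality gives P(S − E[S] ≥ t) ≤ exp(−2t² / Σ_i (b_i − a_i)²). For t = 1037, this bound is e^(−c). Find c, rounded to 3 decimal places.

Σ(b_i − a_i)² = 206·12² + 247·1² + 46·9² = 33637.
c = 2t² / 33637 = 2·1037² / 33637 = 63.9396.

63.940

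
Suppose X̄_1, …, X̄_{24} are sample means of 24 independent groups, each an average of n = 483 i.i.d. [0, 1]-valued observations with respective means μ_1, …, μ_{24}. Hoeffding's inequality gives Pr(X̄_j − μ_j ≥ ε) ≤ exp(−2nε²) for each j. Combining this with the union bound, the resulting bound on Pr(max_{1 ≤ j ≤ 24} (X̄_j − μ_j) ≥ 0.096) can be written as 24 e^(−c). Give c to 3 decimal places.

Union bound over the 24 events: Pr(max_{1 ≤ j ≤ 24} (X̄_j − μ_j) ≥ 0.096) ≤ 24·exp(−2nε²) = 24 exp(−2·483·0.096²).
So c = 2·483·0.096² = 8.9027.

8.903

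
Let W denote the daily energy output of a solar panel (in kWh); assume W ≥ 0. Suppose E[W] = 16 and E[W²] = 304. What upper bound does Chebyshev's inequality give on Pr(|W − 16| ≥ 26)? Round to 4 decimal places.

0.0710

Var(W) = E[W²] − (E[W])² = 304 − 256 = 48.
Chebyshev's inequality: Pr(|W − μ| ≥ t) ≤ Var(W)/t² = 48/676 = 0.0710.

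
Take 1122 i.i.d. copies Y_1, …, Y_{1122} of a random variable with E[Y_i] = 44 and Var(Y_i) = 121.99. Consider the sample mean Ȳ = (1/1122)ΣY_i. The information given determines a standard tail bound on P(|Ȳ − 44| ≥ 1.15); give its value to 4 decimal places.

0.0822

With mean and variance of each term known, Chebyshev's inequality bounds the deviation of the sum (or sample mean).
Var(Ȳ) = Var(Y_i)/n = 121.99/1122 = 0.10873.
Chebyshev: P(|Ȳ − 44| ≥ 1.15) ≤ Var(Ȳ)/(1.15)² = 121.99/(1122·1.15²) = 0.0822.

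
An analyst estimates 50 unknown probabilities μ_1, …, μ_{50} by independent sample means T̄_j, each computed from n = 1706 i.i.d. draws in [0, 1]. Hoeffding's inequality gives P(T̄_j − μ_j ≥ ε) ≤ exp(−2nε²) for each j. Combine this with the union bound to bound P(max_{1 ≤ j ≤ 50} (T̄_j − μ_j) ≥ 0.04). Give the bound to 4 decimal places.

0.2128

Per-experiment Hoeffding bound: exp(−2·1706·0.04²) = exp(−5.45920) = 0.004257.
Union bound over 50 events: 50·0.004257 = 0.21285.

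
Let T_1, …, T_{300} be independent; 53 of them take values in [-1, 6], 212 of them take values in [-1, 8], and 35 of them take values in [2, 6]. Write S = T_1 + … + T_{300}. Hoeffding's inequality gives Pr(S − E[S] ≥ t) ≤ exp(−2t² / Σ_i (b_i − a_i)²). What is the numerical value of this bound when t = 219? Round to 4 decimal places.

0.0089

Σ(b_i − a_i)² = 53·7² + 212·9² + 35·4² = 20329.
Exponent = 2·219² / 20329 = 4.71848.
Bound = exp(−4.71848) = 0.00893.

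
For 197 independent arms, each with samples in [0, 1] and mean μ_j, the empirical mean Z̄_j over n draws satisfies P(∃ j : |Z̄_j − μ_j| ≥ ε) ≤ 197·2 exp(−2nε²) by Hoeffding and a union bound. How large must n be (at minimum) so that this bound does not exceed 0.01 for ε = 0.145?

Need 2·197·exp(−2nε²) ≤ 0.01, i.e. exp(−2nε²) ≤ 0.01/394.
So 2nε² ≥ ln(394/0.01) = 10.581521.
Hence n ≥ 10.581521/(2·0.145²) = 251.641.
The smallest integer n is 252.

252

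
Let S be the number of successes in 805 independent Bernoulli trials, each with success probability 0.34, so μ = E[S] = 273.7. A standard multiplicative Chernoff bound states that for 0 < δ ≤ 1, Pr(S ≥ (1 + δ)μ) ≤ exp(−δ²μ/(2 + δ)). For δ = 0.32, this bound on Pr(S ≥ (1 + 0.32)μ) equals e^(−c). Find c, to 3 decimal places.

12.081

c = δ²μ/(2 + δ) = 0.32²·273.7/(2 + 0.32) = 12.0806.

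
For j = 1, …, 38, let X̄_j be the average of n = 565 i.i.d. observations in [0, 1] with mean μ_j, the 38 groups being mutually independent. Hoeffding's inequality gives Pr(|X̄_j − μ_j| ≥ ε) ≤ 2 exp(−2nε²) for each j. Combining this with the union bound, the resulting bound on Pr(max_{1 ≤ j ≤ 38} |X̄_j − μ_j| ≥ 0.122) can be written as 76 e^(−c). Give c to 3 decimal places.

Union bound over the 38 events: Pr(max_{1 ≤ j ≤ 38} |X̄_j − μ_j| ≥ 0.122) ≤ 38·2·exp(−2nε²) = 76 exp(−2·565·0.122²).
So c = 2·565·0.122² = 16.8189.

16.819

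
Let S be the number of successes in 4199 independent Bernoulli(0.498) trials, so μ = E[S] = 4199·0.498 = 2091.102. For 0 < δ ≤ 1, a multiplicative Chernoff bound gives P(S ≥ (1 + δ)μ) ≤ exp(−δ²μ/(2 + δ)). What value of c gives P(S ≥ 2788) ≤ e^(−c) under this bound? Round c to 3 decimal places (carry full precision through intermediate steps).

Write 2788 = (1 + δ)μ, so δ = 2788/2091.102 − 1 = 0.3332683…
Then the exponent is δ²μ/(2 + δ) = (2788 − μ)² / (μ·(2 + δ)) = 99.540207.

99.540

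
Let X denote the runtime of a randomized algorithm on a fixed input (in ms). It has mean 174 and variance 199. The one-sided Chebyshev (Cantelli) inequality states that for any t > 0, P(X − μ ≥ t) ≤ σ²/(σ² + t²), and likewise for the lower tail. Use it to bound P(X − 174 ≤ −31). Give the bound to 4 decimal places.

0.1716

Here σ² = 199 and t = 31, so σ² + t² = 1160.
Cantelli's bound: 199/1160 = 0.1716.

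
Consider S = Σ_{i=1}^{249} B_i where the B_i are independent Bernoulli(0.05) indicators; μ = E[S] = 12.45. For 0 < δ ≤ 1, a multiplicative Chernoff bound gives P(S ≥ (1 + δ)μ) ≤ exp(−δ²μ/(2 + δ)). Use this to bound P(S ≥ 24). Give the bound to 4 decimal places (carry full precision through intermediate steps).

Write 24 = (1 + δ)μ, so δ = 24/12.45 − 1 = 0.9277108…
Then the exponent is δ²μ/(2 + δ) = (24 − μ)² / (μ·(2 + δ)) = 3.659877.
Bound = exp(−3.659877) = 0.02574.

0.0257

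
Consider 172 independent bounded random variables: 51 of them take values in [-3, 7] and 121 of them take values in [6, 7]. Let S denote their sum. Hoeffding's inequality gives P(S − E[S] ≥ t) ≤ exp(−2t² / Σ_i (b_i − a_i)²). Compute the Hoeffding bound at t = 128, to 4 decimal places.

0.0019

Σ(b_i − a_i)² = 51·10² + 121·1² = 5221.
Exponent = 2·128² / 5221 = 6.27619.
Bound = exp(−6.27619) = 0.00188.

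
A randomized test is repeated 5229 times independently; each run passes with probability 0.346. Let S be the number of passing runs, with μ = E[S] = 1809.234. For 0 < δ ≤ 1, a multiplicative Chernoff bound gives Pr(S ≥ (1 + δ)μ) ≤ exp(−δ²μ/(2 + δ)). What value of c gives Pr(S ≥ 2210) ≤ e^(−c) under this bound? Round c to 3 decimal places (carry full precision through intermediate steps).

39.961

Write 2210 = (1 + δ)μ, so δ = 2210/1809.234 − 1 = 0.2215114…
Then the exponent is δ²μ/(2 + δ) = (2210 − μ)² / (μ·(2 + δ)) = 39.961193.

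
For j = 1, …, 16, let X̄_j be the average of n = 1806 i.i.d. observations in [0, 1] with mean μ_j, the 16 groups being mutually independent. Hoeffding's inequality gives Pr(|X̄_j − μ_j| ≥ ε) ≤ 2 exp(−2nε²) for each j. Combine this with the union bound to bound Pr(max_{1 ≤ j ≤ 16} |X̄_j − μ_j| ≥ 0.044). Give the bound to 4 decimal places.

Per-experiment Hoeffding bound: 2·exp(−2·1806·0.044²) = 2·exp(−6.99283) = 0.0018369.
Union bound over 16 events: 16·0.0018369 = 0.02939.

0.0294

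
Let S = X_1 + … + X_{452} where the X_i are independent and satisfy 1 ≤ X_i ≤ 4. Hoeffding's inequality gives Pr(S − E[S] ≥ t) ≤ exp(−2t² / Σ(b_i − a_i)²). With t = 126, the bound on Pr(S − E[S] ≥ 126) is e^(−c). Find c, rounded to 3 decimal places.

7.805

Σ(b_i − a_i)² = 452·(3)² = 4068.
c = 2t²/4068 = 2·126²/4068 = 7.8053.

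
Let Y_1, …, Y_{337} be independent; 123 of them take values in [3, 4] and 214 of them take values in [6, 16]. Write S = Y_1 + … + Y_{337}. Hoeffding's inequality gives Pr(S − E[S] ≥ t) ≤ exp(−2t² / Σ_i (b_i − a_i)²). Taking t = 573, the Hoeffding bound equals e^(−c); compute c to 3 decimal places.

Σ(b_i − a_i)² = 123·1² + 214·10² = 21523.
c = 2t² / 21523 = 2·573² / 21523 = 30.5096.

30.510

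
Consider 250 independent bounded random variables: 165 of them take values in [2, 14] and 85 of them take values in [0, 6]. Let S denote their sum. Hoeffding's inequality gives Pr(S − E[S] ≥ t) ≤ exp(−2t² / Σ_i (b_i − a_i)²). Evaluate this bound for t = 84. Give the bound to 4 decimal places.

Σ(b_i − a_i)² = 165·12² + 85·6² = 26820.
Exponent = 2·84² / 26820 = 0.52617.
Bound = exp(−0.52617) = 0.59086.

0.5909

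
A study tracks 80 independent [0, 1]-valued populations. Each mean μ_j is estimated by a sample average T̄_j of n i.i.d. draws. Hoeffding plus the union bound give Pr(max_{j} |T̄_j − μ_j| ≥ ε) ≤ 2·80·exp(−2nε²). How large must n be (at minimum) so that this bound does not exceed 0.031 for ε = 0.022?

Need 2·80·exp(−2nε²) ≤ 0.031, i.e. exp(−2nε²) ≤ 0.031/160.
So 2nε² ≥ ln(160/0.031) = 8.548942.
Hence n ≥ 8.548942/(2·0.022²) = 8831.552.
The smallest integer n is 8832.

8832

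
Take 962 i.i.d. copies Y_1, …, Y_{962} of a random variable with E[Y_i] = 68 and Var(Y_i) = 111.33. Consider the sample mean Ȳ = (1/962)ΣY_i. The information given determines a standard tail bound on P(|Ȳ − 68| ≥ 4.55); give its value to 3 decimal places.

With mean and variance of each term known, Chebyshev's inequality bounds the deviation of the sum (or sample mean).
Var(Ȳ) = Var(Y_i)/n = 111.33/962 = 0.11573.
Chebyshev: P(|Ȳ − 68| ≥ 4.55) ≤ Var(Ȳ)/(4.55)² = 111.33/(962·4.55²) = 0.0056.

0.006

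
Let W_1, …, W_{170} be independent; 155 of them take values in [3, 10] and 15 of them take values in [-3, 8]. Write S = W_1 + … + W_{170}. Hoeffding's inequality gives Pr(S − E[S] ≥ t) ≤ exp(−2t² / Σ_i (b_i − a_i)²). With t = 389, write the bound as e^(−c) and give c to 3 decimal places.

Σ(b_i − a_i)² = 155·7² + 15·11² = 9410.
c = 2t² / 9410 = 2·389² / 9410 = 32.1617.

32.162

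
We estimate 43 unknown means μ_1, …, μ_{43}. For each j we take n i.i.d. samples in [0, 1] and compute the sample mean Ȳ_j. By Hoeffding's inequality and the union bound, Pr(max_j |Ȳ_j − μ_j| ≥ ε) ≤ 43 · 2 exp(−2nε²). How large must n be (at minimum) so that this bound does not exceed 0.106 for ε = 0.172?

Need 2·43·exp(−2nε²) ≤ 0.106, i.e. exp(−2nε²) ≤ 0.106/86.
So 2nε² ≥ ln(86/0.106) = 6.698663.
Hence n ≥ 6.698663/(2·0.172²) = 113.214.
The smallest integer n is 114.

114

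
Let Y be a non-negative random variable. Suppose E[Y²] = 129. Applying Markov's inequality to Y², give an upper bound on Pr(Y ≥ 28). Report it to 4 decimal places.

Since Y ≥ 0, the event {Y ≥ 28} is the same as {Y² ≥ 784}.
Markov's inequality applied to Y² gives Pr(Y² ≥ 784) ≤ E[Y²]/784 = 129/784 = 0.1645.

0.1645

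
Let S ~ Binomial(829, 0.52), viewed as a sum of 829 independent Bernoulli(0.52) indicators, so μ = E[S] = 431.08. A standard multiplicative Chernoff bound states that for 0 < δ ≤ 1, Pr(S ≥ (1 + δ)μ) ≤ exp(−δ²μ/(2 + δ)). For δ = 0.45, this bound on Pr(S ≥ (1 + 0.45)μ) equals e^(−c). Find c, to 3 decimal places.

35.630

c = δ²μ/(2 + δ) = 0.45²·431.08/(2 + 0.45) = 35.6301.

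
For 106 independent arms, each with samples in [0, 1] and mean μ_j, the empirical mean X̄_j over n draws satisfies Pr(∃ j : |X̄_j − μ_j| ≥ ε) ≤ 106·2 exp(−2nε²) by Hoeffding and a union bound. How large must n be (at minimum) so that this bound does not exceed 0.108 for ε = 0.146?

178

Need 2·106·exp(−2nε²) ≤ 0.108, i.e. exp(−2nε²) ≤ 0.108/212.
So 2nε² ≥ ln(212/0.108) = 7.582210.
Hence n ≥ 7.582210/(2·0.146²) = 177.853.
The smallest integer n is 178.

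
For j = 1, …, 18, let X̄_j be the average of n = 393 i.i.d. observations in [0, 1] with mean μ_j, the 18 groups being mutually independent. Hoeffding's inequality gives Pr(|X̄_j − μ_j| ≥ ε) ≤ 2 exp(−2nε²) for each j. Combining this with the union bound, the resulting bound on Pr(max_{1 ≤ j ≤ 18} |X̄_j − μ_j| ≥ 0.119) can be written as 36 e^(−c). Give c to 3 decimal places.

Union bound over the 18 events: Pr(max_{1 ≤ j ≤ 18} |X̄_j − μ_j| ≥ 0.119) ≤ 18·2·exp(−2nε²) = 36 exp(−2·393·0.119²).
So c = 2·393·0.119² = 11.1305.

11.131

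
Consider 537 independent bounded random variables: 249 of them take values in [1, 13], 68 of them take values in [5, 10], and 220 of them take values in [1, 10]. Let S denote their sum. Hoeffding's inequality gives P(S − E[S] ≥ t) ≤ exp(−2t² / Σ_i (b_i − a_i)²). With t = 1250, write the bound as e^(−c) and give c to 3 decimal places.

56.432

Σ(b_i − a_i)² = 249·12² + 68·5² + 220·9² = 55376.
c = 2t² / 55376 = 2·1250² / 55376 = 56.4324.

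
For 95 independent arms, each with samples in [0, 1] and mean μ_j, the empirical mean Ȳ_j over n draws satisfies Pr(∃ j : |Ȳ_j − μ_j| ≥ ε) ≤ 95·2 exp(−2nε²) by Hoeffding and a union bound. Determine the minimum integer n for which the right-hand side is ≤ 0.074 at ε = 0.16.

154

Need 2·95·exp(−2nε²) ≤ 0.074, i.e. exp(−2nε²) ≤ 0.074/190.
So 2nε² ≥ ln(190/0.074) = 7.850714.
Hence n ≥ 7.850714/(2·0.16²) = 153.334.
The smallest integer n is 154.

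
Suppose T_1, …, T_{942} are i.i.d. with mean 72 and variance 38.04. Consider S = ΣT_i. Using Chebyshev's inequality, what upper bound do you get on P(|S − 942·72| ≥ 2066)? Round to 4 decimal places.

Var(S) = n·Var(T_i) = 942·38.04 = 35833.68.
Chebyshev: P(|S − 942·72| ≥ 2066) ≤ Var(S)/2066² = 35833.68/4268356 = 0.0084.

0.0084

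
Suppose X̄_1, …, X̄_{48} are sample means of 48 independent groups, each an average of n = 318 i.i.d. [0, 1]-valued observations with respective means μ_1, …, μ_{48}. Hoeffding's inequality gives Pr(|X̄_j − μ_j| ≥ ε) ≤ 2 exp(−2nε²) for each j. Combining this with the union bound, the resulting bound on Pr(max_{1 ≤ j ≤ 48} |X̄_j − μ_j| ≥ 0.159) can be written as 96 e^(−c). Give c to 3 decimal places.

Union bound over the 48 events: Pr(max_{1 ≤ j ≤ 48} |X̄_j − μ_j| ≥ 0.159) ≤ 48·2·exp(−2nε²) = 96 exp(−2·318·0.159²).
So c = 2·318·0.159² = 16.0787.

16.079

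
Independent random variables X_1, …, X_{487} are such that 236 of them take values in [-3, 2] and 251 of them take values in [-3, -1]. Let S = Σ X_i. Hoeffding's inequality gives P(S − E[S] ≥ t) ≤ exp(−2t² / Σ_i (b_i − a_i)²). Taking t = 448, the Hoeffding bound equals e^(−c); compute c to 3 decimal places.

Σ(b_i − a_i)² = 236·5² + 251·2² = 6904.
c = 2t² / 6904 = 2·448² / 6904 = 58.1414.

58.141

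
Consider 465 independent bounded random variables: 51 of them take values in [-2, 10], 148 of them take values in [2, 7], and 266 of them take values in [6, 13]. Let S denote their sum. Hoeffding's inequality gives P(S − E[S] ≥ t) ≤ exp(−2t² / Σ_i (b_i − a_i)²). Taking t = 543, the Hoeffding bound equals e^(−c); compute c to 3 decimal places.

Σ(b_i − a_i)² = 51·12² + 148·5² + 266·7² = 24078.
c = 2t² / 24078 = 2·543² / 24078 = 24.4912.

24.491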